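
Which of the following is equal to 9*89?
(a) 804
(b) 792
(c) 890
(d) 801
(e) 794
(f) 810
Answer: d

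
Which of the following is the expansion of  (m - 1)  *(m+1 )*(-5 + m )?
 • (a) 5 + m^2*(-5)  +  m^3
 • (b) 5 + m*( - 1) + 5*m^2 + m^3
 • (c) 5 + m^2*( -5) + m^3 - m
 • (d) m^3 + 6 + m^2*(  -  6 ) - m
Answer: c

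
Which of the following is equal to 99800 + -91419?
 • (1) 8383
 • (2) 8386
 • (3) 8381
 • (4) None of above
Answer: 3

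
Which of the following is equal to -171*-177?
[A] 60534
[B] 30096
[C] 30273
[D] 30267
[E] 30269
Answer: D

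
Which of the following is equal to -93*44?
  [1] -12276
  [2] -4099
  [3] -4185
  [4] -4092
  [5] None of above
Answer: 4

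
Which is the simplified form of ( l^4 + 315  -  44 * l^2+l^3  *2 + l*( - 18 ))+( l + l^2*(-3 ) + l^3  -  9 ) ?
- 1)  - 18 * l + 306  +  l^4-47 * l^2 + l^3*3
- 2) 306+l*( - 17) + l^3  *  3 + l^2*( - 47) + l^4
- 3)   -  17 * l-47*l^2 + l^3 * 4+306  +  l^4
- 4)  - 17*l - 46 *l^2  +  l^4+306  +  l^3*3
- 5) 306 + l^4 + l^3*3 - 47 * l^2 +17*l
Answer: 2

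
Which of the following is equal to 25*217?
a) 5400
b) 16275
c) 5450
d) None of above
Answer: d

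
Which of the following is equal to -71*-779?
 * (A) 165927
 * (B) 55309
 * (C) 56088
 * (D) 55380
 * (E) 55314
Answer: B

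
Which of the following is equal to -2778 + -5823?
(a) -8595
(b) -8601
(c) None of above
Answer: b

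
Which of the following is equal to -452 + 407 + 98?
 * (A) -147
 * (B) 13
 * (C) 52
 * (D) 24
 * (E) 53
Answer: E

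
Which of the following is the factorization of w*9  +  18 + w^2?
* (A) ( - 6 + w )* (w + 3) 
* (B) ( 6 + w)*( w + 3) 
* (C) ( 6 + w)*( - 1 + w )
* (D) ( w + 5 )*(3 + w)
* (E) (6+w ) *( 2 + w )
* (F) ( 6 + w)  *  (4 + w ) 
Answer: B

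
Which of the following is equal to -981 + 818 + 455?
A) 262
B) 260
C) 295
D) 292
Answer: D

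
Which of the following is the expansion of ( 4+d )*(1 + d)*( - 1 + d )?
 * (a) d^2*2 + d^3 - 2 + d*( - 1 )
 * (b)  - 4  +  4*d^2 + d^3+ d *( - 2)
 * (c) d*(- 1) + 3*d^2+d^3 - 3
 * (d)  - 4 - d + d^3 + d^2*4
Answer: d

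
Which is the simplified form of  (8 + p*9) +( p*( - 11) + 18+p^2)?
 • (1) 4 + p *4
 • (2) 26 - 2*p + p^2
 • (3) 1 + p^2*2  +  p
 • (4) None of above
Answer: 2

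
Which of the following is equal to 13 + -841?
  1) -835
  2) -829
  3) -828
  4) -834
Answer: 3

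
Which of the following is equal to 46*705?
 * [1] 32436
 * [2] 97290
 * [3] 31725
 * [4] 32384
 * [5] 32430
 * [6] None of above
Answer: 5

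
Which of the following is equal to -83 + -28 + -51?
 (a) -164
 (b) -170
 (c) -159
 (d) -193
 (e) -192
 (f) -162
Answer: f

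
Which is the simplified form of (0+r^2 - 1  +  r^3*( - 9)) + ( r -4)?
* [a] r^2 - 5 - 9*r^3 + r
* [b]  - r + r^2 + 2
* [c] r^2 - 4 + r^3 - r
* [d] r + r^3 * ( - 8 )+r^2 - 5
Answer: a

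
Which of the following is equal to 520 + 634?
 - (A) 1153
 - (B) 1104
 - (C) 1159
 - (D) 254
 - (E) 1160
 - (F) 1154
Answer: F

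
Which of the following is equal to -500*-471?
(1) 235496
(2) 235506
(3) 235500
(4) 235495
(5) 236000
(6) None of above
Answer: 3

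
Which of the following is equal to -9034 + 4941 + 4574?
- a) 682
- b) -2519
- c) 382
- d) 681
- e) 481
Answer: e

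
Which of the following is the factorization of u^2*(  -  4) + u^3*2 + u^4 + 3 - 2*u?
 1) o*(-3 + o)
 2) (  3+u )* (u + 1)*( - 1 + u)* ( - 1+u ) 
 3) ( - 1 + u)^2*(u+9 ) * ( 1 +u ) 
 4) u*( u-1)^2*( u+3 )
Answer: 2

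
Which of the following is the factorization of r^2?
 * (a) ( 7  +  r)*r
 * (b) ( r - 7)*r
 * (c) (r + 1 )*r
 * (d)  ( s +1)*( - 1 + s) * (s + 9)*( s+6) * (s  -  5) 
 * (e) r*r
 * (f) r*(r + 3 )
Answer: e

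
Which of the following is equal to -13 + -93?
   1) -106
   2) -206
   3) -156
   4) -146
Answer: 1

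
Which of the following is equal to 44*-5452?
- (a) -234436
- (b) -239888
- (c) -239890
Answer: b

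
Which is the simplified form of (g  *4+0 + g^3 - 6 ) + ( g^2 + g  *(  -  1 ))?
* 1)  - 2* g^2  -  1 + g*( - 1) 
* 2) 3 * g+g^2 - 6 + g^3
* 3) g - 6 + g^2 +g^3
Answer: 2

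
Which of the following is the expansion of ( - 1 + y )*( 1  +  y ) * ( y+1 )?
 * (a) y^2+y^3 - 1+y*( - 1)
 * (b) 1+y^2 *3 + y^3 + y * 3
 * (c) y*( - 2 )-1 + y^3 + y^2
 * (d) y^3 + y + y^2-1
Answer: a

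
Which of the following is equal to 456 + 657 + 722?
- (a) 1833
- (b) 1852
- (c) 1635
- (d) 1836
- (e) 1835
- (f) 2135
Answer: e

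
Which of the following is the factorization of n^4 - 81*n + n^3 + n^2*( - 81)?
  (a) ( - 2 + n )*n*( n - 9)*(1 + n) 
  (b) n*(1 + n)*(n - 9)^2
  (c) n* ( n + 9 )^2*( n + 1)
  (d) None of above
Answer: d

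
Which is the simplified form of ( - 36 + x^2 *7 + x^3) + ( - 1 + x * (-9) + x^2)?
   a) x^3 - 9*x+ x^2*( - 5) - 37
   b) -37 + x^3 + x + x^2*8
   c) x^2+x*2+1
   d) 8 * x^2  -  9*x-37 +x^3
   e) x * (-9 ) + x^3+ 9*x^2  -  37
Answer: d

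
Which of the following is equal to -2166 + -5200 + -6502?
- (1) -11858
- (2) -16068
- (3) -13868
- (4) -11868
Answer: 3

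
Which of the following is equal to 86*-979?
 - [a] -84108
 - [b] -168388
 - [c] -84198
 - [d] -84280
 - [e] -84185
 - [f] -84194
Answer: f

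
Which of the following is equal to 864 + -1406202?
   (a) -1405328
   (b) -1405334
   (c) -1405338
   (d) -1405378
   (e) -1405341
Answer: c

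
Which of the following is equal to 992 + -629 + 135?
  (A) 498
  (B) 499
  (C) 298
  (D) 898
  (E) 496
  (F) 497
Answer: A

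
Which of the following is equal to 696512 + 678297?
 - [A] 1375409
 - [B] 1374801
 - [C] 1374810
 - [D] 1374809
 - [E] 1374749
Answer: D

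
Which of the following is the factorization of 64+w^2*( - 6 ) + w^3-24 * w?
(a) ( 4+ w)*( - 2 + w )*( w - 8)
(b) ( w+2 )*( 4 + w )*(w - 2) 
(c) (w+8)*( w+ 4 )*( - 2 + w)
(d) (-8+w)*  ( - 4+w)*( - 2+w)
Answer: a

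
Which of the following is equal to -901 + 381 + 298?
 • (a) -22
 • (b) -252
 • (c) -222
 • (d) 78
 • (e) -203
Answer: c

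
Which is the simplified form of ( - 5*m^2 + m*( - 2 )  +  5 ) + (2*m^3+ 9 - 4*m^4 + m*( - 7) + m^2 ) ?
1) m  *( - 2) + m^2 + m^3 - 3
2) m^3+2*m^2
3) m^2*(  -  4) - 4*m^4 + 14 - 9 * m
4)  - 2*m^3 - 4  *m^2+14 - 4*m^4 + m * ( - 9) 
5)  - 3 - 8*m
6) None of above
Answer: 6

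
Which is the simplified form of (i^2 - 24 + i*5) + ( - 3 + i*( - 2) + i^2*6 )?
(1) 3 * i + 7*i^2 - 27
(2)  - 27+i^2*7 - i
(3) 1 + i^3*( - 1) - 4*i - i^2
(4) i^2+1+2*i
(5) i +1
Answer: 1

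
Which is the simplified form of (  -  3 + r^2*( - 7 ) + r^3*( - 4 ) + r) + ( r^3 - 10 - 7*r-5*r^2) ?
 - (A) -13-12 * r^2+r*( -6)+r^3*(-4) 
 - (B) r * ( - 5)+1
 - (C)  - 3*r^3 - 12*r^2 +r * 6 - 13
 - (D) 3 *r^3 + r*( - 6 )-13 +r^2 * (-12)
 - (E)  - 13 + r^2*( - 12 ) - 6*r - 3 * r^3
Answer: E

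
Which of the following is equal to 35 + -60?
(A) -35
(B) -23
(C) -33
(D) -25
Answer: D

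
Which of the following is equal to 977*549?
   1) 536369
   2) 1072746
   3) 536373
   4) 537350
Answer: 3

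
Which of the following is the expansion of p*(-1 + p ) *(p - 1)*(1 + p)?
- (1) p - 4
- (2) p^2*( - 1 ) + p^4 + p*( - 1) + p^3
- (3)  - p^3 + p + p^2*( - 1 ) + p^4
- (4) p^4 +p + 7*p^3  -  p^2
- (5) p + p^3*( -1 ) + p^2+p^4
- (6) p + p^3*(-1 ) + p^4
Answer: 3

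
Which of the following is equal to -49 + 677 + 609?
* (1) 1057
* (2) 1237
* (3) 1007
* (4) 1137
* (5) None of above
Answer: 2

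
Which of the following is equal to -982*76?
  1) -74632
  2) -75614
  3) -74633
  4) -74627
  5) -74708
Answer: 1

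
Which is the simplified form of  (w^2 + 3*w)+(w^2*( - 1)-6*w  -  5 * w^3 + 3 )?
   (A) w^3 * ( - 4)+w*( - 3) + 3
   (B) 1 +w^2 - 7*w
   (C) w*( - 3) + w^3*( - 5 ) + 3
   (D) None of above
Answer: C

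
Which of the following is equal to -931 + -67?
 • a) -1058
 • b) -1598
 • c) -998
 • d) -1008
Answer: c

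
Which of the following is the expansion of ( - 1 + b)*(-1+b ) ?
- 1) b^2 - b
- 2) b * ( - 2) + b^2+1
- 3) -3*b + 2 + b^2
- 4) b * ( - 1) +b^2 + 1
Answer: 2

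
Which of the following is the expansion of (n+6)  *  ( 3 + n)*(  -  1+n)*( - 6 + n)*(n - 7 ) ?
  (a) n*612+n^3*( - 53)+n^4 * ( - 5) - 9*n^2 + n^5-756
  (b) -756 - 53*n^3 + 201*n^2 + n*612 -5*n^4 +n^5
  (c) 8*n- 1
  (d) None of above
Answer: b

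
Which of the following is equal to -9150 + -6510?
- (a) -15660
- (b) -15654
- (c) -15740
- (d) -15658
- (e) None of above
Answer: a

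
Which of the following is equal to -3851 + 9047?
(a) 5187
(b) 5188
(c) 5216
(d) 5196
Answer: d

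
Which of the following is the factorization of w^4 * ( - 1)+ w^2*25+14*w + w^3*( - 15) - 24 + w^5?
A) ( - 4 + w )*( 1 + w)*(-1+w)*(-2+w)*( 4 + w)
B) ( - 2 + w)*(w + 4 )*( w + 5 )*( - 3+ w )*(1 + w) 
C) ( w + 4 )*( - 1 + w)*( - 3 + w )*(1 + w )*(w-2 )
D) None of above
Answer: C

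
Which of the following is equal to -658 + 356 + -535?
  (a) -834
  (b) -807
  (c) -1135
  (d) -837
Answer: d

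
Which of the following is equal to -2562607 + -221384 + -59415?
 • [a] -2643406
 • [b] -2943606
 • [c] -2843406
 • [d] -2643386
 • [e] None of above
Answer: c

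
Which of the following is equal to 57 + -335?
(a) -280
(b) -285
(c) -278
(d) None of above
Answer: c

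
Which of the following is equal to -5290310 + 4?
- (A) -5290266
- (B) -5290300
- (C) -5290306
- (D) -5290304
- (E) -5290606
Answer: C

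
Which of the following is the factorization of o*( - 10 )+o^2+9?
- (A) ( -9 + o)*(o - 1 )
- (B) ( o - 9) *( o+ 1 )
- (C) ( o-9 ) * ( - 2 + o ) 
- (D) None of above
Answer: A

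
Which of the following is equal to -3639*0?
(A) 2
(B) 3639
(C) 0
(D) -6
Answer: C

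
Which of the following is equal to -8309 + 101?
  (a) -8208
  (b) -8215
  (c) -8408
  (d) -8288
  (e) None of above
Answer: a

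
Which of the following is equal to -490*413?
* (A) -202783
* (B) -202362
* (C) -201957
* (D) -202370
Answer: D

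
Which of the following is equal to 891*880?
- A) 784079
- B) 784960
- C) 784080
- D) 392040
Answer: C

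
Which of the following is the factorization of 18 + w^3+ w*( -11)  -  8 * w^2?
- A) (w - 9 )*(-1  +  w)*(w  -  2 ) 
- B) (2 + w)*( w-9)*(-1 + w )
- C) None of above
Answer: B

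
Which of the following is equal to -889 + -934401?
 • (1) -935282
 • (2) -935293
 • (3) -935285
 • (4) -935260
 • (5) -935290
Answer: 5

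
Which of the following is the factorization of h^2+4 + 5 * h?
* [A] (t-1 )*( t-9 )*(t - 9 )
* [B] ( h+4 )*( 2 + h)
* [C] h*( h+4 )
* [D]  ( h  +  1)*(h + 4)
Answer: D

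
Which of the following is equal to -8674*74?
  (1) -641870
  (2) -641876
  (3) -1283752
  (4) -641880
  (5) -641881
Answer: 2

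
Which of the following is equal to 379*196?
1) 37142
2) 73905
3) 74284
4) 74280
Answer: 3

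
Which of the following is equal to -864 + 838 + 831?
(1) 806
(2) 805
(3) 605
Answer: 2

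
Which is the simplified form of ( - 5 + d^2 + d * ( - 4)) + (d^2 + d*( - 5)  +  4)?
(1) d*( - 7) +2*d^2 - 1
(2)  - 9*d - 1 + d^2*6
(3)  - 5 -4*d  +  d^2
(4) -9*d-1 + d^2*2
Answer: 4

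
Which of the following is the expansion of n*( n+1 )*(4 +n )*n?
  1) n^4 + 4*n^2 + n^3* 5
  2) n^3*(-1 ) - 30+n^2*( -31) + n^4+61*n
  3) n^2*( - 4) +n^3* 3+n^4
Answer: 1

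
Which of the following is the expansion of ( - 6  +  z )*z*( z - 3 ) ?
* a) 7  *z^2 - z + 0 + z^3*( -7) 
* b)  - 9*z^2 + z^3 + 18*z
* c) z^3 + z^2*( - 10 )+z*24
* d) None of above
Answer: b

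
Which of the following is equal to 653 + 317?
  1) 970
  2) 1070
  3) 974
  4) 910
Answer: 1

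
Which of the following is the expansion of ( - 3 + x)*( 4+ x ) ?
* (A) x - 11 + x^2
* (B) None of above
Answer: B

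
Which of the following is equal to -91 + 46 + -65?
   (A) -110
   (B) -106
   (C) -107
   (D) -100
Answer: A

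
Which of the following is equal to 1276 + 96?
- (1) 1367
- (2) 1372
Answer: 2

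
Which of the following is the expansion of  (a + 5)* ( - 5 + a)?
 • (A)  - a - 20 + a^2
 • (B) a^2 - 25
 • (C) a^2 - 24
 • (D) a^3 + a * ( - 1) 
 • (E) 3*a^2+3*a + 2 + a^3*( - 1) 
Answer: B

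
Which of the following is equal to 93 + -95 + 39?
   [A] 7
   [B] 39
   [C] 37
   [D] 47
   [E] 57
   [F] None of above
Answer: C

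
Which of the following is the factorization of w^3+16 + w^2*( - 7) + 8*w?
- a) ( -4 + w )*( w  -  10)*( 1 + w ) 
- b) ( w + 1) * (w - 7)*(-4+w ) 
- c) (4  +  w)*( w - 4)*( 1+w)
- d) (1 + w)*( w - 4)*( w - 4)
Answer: d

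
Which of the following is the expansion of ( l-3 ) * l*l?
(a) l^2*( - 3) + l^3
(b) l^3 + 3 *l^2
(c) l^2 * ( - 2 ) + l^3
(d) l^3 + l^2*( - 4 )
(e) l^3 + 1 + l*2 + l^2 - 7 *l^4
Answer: a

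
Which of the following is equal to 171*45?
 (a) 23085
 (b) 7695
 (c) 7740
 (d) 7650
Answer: b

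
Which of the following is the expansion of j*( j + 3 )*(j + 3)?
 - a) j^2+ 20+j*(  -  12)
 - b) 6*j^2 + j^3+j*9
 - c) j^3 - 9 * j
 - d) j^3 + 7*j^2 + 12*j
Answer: b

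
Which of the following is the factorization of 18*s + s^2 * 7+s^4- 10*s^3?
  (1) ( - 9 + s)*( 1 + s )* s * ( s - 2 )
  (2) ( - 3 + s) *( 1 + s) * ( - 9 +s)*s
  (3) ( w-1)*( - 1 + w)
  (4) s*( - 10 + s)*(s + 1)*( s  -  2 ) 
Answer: 1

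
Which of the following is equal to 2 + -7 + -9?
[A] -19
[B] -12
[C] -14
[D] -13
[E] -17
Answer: C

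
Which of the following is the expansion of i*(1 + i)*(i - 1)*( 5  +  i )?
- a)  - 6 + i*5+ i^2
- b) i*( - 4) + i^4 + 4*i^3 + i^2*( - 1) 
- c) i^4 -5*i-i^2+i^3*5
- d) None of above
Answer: c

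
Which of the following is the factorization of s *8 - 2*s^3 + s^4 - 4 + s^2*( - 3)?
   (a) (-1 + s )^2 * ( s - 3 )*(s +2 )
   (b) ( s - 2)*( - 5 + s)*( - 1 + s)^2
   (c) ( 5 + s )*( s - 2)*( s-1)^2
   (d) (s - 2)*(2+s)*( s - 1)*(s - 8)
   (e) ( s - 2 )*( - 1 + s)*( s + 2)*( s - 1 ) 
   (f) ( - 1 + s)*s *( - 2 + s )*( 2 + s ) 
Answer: e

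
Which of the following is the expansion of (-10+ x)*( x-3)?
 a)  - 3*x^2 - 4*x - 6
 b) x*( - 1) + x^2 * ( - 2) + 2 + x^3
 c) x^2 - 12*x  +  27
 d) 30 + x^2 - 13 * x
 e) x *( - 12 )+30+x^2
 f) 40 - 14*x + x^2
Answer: d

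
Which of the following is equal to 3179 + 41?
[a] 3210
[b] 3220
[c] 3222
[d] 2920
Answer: b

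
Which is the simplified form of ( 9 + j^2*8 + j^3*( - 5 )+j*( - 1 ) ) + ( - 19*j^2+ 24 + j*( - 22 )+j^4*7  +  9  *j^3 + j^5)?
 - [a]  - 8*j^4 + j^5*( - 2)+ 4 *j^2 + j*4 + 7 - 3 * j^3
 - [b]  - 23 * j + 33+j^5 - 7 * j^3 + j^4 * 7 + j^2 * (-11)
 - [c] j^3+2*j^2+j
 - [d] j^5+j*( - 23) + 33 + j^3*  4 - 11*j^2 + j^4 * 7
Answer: d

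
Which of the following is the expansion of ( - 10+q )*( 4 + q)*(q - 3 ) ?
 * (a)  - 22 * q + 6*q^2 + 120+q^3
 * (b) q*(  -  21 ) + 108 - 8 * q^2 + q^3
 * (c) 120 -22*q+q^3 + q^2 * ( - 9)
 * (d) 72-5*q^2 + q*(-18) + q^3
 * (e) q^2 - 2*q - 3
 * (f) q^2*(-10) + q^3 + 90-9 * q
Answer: c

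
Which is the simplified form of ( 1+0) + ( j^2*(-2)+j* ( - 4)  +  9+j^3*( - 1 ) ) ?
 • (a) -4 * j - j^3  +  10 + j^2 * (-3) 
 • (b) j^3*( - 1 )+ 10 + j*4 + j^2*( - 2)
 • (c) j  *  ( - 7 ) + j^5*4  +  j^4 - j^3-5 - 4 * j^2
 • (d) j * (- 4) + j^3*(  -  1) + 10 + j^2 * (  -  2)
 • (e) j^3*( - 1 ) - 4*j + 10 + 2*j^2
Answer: d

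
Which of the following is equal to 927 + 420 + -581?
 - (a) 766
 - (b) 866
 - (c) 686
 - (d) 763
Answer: a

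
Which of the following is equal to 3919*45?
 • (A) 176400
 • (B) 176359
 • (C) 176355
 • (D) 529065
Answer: C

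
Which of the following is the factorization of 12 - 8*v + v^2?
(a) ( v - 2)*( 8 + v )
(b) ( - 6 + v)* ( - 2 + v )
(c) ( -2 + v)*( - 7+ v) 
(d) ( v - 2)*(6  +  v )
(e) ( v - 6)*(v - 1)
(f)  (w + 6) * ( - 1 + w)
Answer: b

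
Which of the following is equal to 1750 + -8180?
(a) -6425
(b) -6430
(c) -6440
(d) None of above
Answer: b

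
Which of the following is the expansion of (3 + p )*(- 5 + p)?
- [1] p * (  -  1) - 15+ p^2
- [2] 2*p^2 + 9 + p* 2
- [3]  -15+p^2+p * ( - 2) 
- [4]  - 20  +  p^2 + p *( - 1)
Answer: 3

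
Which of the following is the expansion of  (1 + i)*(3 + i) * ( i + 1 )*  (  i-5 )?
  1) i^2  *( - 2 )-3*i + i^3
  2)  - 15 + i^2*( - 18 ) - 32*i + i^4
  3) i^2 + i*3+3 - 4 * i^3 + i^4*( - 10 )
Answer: 2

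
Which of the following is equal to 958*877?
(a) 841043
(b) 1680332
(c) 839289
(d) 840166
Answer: d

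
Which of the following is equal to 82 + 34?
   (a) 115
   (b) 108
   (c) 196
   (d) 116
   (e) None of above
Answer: d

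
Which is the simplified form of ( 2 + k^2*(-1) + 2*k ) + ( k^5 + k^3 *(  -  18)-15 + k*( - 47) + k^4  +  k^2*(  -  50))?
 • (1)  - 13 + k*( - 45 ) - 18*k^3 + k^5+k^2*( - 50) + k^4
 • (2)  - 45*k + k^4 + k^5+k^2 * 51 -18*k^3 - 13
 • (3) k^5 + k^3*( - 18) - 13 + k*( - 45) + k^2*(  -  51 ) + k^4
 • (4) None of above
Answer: 3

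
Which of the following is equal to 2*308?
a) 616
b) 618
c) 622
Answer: a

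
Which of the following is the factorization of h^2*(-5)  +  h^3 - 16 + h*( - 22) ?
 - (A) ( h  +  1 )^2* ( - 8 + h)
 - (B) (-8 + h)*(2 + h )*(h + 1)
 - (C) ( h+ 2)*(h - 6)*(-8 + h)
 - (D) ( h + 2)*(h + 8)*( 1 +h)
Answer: B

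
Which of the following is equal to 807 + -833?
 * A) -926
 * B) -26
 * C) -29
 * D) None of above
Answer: B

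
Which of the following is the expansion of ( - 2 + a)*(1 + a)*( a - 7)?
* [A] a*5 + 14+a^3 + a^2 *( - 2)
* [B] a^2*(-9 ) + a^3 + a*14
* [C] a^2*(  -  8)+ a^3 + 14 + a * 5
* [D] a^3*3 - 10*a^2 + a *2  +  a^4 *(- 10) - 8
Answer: C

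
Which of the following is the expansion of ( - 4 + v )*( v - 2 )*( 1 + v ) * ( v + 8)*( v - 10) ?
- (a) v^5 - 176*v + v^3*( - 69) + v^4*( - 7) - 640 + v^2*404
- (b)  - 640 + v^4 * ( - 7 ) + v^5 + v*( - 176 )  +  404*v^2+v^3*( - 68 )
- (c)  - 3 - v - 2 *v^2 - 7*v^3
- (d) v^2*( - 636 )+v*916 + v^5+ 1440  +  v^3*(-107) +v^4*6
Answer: b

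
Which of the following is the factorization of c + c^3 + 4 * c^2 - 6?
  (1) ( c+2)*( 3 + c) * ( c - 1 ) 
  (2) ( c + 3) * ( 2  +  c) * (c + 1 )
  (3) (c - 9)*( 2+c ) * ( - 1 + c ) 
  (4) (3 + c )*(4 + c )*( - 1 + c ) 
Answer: 1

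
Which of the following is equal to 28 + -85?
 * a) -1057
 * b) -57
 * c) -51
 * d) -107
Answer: b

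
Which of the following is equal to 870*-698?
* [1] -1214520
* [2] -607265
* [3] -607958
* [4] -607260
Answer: 4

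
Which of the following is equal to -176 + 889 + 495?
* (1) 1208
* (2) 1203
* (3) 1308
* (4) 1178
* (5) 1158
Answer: 1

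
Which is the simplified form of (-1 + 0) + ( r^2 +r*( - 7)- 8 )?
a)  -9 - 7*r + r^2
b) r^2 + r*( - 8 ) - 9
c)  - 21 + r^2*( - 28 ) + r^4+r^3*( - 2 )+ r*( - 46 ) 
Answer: a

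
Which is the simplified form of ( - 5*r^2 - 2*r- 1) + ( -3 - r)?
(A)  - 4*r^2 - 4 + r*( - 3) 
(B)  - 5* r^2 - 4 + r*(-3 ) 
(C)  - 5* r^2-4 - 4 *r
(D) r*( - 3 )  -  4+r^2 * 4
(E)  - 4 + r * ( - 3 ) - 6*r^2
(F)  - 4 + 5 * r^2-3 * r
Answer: B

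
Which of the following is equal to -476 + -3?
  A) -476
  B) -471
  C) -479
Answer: C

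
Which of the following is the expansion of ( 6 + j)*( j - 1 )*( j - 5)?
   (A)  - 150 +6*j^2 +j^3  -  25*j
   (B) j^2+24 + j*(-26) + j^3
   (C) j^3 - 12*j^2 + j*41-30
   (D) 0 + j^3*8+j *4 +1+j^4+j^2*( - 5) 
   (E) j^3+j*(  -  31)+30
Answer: E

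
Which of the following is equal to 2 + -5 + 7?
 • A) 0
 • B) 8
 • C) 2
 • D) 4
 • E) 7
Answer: D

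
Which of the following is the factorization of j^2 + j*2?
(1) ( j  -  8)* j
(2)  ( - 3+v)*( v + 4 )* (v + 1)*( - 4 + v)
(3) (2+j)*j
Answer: 3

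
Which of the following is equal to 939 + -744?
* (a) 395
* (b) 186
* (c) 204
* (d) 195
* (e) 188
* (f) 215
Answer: d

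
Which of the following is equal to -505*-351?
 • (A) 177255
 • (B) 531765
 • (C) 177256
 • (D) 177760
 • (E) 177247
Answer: A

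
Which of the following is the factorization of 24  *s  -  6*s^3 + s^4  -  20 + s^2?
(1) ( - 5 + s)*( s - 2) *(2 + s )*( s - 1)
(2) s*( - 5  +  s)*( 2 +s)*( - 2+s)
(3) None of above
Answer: 1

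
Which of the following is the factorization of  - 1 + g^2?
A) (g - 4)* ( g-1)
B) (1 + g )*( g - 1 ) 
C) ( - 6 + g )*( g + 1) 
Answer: B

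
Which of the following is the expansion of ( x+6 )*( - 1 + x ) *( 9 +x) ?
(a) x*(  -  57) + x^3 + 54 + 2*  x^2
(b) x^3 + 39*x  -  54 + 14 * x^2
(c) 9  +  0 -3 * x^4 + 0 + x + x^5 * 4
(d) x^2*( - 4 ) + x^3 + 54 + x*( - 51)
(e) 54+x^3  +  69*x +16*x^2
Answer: b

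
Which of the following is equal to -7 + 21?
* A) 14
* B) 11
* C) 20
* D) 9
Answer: A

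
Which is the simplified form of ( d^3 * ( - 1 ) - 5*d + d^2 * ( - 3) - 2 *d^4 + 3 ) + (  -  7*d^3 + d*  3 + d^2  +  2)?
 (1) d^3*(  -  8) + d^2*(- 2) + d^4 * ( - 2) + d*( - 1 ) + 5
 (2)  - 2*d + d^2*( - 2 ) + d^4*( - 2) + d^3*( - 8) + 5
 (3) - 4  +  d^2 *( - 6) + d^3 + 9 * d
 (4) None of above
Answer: 2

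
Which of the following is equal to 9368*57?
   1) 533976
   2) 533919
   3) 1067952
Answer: 1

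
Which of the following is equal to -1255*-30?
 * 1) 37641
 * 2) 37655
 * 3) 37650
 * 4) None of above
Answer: 3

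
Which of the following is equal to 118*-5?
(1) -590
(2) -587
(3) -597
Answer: 1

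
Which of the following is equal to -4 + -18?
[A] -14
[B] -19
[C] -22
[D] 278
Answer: C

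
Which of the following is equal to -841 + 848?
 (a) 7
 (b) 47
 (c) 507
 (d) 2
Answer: a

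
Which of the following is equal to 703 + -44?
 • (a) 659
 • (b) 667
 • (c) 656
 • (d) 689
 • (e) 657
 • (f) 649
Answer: a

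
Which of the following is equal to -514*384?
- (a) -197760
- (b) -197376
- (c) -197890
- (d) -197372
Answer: b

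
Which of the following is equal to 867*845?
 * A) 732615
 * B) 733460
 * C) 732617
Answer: A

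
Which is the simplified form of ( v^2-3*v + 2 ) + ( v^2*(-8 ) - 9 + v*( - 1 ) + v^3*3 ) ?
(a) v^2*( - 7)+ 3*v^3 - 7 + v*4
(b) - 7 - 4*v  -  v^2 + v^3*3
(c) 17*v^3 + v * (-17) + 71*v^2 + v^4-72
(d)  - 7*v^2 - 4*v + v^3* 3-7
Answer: d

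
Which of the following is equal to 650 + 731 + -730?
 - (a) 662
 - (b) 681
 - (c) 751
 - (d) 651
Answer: d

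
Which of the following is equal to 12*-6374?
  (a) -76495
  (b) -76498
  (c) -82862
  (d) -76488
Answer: d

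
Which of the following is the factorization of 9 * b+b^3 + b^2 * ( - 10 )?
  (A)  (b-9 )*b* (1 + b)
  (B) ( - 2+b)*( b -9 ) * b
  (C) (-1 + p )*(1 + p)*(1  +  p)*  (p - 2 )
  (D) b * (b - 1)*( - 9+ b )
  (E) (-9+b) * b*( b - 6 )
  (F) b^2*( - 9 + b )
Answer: D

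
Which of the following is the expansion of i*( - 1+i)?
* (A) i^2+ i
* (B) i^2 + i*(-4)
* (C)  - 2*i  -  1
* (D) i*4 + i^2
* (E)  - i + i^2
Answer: E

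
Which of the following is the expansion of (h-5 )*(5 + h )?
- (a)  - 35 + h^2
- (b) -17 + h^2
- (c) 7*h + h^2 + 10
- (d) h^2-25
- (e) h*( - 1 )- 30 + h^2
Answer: d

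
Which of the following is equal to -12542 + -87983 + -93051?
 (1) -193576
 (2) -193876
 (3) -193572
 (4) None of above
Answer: 1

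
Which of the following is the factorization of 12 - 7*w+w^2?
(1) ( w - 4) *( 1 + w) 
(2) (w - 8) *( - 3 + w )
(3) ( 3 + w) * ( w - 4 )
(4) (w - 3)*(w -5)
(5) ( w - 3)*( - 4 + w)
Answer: 5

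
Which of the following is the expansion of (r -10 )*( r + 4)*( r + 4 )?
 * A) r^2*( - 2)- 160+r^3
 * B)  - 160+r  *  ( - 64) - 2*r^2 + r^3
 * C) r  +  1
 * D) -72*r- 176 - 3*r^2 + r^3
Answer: B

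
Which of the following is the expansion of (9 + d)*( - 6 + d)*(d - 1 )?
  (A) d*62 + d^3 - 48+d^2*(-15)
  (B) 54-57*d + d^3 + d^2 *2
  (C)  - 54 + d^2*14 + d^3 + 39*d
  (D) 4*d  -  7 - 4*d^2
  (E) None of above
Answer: B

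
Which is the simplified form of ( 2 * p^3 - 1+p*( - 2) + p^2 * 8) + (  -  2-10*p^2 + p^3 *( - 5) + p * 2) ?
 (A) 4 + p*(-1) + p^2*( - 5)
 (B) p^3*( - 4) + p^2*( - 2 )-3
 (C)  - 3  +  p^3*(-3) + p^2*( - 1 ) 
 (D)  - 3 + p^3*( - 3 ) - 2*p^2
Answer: D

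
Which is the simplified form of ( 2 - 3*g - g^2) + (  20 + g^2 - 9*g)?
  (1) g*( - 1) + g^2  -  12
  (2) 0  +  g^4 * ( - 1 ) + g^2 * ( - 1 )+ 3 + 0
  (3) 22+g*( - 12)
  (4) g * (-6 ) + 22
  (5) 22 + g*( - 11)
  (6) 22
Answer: 3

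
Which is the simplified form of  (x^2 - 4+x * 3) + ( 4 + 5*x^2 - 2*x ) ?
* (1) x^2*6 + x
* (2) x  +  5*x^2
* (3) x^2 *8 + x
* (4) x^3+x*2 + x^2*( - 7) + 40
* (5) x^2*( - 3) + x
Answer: 1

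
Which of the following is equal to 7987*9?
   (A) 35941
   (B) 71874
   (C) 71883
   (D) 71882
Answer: C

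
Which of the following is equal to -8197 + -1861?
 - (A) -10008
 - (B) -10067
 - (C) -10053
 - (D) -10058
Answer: D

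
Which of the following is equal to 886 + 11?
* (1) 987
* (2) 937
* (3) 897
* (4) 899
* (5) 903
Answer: 3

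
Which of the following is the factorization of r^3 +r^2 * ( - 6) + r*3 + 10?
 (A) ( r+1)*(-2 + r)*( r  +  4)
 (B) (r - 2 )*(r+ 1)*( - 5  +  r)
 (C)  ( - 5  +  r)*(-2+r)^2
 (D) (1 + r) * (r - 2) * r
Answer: B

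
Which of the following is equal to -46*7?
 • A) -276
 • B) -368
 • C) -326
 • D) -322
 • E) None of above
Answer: D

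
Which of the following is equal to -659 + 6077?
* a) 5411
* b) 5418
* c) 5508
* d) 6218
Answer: b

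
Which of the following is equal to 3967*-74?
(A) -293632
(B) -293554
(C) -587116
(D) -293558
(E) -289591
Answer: D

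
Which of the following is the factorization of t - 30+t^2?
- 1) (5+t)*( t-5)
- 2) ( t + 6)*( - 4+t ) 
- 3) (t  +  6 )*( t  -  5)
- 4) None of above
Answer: 3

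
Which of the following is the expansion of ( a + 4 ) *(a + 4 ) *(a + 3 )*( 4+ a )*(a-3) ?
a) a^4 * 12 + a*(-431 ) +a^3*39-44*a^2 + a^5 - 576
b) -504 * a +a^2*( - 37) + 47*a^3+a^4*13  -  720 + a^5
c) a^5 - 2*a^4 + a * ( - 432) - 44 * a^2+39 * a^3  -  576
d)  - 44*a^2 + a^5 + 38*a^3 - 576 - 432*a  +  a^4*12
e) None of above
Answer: e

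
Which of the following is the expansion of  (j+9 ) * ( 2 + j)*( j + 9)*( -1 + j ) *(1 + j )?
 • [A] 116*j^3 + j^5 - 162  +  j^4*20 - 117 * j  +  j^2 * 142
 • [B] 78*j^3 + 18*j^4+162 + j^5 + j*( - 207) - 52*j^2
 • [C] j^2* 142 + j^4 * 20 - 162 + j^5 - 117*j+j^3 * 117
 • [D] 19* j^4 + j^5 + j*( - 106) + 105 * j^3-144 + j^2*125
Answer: A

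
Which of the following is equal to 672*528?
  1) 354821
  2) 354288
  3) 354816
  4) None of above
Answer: 3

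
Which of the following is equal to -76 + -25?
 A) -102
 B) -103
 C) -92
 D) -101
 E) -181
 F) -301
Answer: D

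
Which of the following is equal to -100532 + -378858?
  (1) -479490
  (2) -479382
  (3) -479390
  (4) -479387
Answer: 3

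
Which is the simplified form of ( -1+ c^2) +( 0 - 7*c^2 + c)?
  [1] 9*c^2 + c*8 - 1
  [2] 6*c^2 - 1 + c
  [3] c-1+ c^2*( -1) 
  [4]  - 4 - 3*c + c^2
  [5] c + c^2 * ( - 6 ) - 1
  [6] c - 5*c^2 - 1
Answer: 5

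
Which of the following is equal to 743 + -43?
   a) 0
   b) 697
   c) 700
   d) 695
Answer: c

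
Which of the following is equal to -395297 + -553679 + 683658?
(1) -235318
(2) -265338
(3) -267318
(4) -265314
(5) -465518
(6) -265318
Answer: 6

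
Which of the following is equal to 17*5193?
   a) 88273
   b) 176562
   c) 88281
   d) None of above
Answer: c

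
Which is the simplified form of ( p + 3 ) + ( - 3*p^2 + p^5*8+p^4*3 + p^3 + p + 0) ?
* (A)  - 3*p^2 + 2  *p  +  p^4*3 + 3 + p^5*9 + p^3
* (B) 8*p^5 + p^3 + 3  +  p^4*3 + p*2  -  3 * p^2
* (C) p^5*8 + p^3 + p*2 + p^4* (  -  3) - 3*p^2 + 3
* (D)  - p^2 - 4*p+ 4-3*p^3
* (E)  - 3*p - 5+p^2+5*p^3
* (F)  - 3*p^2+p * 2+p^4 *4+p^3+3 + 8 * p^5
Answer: B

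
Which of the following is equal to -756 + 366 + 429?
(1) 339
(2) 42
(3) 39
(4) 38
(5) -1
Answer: 3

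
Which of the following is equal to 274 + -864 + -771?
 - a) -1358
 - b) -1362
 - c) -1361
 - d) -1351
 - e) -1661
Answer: c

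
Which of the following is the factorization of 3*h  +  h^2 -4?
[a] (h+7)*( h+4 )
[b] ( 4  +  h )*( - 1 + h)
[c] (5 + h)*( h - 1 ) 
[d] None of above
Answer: b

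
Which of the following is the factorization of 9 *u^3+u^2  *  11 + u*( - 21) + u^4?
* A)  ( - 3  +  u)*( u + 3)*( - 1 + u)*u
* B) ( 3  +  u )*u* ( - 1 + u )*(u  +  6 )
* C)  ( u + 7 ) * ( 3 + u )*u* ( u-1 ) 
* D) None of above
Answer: C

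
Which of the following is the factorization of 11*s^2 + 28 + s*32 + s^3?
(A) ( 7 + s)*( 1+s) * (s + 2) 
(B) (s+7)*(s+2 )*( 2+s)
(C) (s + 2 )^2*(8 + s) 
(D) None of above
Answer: B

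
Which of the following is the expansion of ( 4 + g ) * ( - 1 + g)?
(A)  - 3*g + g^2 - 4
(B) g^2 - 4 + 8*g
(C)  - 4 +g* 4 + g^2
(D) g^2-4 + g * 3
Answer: D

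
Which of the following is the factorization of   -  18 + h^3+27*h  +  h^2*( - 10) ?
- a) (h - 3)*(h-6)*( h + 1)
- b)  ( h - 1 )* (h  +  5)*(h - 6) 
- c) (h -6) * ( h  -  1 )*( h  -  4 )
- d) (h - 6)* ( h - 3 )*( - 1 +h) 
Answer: d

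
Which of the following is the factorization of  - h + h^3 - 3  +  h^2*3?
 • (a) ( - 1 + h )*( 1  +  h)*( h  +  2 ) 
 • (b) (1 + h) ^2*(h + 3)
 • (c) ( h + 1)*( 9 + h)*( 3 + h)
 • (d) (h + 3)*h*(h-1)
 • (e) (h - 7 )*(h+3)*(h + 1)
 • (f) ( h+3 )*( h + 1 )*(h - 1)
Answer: f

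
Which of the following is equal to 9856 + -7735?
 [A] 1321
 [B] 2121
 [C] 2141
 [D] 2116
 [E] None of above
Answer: B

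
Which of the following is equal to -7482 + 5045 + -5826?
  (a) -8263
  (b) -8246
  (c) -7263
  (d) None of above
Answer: a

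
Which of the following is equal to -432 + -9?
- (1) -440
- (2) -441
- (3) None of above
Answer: 2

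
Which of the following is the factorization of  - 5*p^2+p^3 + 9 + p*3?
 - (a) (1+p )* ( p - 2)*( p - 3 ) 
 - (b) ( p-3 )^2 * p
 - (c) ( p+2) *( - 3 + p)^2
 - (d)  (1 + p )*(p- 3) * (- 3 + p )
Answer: d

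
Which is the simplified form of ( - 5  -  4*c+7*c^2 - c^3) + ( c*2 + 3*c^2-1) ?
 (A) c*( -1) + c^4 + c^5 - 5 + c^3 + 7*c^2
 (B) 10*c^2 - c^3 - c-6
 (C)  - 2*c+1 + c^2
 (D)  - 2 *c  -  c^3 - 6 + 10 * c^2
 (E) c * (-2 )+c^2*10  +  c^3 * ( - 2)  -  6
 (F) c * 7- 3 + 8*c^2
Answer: D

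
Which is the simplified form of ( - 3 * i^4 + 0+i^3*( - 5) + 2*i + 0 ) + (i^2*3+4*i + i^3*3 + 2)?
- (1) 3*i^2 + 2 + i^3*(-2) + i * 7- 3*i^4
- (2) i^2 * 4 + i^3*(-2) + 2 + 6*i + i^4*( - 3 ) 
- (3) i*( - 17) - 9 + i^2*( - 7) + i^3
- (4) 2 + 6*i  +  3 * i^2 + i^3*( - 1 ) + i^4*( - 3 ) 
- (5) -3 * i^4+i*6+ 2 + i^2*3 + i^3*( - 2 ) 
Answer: 5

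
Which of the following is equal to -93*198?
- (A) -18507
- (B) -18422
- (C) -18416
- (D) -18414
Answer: D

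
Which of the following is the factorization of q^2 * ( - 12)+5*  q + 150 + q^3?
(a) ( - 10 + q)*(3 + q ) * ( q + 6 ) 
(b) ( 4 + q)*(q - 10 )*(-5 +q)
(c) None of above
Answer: c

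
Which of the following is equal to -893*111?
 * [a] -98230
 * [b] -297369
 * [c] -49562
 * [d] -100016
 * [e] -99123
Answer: e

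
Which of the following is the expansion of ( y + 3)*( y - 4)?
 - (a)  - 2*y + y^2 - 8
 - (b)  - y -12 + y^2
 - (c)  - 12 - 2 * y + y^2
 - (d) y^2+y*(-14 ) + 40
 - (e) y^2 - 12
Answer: b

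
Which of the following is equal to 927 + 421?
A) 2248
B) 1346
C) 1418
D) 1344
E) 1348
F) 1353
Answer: E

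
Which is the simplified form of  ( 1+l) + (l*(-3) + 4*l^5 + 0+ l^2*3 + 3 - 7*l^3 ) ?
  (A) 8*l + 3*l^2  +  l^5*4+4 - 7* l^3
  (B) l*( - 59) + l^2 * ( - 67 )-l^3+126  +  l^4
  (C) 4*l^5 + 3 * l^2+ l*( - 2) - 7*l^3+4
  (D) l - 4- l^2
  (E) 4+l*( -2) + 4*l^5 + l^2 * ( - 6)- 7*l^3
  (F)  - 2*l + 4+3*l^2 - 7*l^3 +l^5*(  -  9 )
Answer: C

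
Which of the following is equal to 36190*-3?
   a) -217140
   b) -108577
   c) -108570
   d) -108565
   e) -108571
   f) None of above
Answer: c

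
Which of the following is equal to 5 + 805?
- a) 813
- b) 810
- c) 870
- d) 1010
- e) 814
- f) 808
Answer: b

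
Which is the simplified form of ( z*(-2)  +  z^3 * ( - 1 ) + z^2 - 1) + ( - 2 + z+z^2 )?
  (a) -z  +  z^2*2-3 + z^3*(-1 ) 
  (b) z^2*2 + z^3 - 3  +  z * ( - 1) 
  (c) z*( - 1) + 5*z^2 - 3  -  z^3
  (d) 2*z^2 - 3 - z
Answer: a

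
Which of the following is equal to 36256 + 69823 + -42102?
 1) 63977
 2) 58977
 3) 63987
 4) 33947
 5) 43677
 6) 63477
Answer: 1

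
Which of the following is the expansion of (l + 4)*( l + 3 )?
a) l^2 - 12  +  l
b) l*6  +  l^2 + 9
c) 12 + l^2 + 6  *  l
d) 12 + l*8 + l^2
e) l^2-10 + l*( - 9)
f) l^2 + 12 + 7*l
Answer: f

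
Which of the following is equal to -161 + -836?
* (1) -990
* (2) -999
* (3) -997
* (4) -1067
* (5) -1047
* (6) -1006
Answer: 3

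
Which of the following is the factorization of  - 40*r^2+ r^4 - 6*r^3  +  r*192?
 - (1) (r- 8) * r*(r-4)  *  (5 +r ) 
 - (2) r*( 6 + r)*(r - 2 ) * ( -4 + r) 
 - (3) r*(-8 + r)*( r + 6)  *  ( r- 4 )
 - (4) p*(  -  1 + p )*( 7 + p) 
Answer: 3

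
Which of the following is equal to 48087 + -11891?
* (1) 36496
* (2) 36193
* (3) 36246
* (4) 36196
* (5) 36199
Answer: 4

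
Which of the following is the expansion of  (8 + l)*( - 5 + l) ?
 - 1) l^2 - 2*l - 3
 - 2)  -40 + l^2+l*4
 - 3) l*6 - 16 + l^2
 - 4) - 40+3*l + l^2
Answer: 4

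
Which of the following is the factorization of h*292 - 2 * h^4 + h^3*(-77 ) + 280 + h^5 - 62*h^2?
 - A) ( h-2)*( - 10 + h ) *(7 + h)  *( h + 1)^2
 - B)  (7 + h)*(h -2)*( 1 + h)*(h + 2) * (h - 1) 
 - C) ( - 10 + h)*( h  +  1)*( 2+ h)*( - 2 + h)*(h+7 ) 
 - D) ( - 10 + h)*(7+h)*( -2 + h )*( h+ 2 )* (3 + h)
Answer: C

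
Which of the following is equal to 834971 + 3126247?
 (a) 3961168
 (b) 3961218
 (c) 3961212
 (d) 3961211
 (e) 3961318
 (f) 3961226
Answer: b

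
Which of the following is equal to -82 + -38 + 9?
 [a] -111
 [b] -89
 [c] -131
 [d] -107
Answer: a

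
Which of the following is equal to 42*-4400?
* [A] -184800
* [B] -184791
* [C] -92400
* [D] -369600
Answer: A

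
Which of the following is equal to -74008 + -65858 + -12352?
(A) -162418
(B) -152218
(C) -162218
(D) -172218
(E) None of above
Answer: B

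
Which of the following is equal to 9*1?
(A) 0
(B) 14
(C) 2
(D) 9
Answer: D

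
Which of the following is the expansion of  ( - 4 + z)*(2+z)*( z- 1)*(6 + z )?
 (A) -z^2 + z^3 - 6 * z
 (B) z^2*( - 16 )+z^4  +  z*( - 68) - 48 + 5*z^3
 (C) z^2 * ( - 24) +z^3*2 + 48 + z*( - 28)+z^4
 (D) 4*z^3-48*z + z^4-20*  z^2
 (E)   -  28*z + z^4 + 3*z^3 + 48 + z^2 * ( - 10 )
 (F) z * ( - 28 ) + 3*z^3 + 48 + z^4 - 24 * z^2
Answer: F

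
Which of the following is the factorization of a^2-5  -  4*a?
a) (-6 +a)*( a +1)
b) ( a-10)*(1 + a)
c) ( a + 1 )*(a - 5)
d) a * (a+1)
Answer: c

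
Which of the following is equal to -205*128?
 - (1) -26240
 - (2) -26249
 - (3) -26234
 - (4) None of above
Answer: 1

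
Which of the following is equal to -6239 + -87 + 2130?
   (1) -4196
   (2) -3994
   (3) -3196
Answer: 1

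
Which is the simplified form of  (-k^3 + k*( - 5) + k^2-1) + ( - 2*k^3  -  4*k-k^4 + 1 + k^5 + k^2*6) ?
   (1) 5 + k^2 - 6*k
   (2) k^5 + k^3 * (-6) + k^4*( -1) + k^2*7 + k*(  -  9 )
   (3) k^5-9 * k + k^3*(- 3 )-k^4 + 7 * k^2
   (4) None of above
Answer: 3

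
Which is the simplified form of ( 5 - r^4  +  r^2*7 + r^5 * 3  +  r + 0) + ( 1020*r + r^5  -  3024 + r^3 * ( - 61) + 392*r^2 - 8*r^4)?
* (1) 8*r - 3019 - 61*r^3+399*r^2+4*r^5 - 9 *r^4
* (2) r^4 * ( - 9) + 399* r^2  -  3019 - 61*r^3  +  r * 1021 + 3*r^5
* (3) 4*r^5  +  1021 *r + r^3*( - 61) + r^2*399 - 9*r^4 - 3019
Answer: 3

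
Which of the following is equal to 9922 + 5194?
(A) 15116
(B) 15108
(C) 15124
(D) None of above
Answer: A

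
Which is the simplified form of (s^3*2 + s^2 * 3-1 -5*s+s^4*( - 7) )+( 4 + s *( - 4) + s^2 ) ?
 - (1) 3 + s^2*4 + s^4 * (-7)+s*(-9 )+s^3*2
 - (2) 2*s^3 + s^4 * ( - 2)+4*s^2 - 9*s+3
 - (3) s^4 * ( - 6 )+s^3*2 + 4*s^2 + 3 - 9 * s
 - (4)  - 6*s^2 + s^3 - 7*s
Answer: 1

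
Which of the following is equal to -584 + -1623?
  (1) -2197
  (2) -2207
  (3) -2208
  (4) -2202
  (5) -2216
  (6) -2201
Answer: 2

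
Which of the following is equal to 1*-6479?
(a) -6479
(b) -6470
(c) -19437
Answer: a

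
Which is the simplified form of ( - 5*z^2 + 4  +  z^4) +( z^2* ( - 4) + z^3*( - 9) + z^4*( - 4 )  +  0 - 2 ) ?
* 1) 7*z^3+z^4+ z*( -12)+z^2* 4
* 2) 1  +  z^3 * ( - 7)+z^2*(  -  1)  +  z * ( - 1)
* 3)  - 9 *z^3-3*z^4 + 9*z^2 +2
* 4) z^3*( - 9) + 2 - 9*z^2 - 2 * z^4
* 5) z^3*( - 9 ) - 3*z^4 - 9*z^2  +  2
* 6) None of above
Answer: 5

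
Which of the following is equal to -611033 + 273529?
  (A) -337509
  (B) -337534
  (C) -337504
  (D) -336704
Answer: C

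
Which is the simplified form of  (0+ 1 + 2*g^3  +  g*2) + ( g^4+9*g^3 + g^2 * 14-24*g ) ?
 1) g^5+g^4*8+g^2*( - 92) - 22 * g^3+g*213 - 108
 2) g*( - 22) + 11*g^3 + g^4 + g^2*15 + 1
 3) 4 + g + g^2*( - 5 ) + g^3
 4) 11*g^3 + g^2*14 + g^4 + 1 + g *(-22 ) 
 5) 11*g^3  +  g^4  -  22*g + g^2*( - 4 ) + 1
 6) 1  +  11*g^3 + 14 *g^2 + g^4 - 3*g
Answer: 4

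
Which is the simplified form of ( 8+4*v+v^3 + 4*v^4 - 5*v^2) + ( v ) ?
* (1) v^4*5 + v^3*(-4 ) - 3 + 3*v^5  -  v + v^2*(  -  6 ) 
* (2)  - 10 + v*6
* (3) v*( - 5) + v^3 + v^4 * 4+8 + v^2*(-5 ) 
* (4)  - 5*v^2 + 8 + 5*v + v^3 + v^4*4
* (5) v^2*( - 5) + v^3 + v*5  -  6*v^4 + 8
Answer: 4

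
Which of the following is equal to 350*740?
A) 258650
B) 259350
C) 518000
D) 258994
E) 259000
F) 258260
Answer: E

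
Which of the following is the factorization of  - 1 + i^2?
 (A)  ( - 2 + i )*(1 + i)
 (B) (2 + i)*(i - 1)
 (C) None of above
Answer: C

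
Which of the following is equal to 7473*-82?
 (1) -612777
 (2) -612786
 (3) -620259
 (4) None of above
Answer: 2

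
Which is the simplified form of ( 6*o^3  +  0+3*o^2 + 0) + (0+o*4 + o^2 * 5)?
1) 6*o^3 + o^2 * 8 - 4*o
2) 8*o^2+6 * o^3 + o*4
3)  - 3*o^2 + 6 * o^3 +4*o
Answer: 2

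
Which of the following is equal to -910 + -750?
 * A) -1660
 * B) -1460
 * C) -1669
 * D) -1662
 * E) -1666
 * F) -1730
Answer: A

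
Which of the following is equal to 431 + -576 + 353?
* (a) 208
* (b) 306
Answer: a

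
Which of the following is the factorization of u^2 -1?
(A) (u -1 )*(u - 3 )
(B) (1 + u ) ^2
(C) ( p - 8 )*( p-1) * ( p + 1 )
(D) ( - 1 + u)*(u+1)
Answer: D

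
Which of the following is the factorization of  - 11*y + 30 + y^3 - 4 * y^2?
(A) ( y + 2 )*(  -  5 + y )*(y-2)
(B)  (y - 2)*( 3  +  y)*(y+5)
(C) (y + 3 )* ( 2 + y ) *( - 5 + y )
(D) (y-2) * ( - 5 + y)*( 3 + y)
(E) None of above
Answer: D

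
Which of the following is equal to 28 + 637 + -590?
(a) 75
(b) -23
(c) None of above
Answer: a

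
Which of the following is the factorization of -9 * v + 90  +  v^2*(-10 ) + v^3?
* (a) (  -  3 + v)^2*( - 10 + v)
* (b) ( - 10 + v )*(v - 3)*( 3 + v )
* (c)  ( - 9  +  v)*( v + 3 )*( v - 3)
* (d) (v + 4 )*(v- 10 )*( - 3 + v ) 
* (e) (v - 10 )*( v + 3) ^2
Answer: b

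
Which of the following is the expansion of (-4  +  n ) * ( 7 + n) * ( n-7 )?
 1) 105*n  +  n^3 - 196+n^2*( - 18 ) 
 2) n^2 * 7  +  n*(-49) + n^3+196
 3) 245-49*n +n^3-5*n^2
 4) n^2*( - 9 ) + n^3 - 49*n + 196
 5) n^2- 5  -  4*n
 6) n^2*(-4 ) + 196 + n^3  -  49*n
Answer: 6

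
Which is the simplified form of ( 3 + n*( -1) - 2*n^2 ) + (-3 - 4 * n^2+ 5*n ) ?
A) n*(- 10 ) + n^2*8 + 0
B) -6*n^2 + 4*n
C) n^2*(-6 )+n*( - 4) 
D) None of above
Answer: B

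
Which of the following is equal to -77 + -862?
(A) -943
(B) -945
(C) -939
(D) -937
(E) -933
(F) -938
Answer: C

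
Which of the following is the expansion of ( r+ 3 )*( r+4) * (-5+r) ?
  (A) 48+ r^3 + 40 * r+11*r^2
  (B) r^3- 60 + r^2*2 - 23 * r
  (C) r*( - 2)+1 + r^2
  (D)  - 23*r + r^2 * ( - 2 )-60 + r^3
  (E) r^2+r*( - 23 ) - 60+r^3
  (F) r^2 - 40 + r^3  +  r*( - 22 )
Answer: B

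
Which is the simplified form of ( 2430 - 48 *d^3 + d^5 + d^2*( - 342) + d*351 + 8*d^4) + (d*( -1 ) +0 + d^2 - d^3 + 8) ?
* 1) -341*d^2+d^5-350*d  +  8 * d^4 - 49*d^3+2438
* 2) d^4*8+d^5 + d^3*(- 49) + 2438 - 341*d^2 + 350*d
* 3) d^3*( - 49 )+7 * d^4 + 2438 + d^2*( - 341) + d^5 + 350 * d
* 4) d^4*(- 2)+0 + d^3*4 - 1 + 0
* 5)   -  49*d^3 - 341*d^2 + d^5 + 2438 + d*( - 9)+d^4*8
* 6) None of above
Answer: 2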